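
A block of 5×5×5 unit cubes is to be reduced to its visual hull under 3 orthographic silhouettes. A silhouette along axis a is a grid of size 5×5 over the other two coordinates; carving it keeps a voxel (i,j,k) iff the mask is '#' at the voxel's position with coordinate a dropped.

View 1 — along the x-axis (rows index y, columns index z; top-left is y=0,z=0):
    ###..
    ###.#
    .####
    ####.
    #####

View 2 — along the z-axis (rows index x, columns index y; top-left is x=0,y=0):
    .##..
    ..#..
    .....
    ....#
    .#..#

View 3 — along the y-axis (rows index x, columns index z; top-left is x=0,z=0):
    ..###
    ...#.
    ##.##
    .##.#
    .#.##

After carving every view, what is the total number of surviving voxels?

full grid |V| = 125
[1] x-view keeps 20 columns → grid now 100
[2] z-view keeps 6 columns → grid now 26
[3] y-view keeps 14 columns → grid now 14

voxel count = 14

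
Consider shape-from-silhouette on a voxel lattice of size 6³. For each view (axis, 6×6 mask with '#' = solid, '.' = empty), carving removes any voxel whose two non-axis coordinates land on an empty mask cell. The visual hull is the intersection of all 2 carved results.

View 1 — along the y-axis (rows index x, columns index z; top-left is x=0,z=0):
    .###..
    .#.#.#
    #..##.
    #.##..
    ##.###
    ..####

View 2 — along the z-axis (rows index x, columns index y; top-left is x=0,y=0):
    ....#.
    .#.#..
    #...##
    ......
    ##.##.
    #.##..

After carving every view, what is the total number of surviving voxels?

before carving: 216 voxels (6×6×6)
  1. axis=1 (XZ plane), |mask|=21  ⇒  voxels=126
  2. axis=2 (XY plane), |mask|=13  ⇒  voxels=50

|visual hull| = 50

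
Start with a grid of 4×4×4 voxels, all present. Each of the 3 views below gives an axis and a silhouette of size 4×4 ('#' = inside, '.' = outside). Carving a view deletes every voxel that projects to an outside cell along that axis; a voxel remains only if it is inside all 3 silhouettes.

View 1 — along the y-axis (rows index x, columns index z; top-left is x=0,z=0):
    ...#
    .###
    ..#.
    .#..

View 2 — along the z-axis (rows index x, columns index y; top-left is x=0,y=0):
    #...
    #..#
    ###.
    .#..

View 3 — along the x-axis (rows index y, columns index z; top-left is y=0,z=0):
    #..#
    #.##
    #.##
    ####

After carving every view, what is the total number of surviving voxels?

|visual hull| = 7

full grid |V| = 64
V1 y: intersect with XZ mask (6 set) -- 24 left
V2 z: intersect with XY mask (7 set) -- 11 left
V3 x: intersect with YZ mask (12 set) -- 7 left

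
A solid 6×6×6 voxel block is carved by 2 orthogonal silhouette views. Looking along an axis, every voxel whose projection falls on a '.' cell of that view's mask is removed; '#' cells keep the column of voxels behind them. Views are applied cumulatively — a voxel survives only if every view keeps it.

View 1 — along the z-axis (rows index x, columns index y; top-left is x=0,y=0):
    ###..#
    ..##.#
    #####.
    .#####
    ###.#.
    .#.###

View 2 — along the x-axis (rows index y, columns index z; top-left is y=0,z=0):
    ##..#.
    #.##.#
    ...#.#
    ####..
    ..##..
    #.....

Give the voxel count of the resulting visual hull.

full grid |V| = 216
step 1: project along z, AND mask (25/36) → |grid| = 150
step 2: project along x, AND mask (16/36) → |grid| = 67

voxel count = 67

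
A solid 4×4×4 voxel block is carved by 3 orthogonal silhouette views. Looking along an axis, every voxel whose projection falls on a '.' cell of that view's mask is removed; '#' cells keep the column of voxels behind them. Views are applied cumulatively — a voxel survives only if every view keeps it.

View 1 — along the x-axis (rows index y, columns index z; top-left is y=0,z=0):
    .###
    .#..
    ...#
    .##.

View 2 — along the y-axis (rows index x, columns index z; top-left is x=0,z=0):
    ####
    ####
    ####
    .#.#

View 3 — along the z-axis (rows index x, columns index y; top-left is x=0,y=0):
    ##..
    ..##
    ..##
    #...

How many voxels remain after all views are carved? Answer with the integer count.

start: 4×4×4 = 64 voxels
  1. axis=0 (YZ plane), |mask|=7  ⇒  voxels=28
  2. axis=1 (XZ plane), |mask|=14  ⇒  voxels=26
  3. axis=2 (XY plane), |mask|=7  ⇒  voxels=12

|visual hull| = 12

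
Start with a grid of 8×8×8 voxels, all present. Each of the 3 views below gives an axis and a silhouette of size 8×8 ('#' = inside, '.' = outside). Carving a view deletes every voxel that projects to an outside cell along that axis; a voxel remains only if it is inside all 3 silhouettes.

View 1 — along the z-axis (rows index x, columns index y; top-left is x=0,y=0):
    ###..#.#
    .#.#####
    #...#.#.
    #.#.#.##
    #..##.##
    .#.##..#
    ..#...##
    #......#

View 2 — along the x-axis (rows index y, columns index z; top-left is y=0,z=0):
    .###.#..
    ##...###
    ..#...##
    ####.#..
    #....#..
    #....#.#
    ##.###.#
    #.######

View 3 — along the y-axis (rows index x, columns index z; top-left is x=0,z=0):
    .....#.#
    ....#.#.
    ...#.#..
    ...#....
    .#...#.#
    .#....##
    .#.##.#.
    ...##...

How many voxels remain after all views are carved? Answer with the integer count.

before carving: 512 voxels (8×8×8)
  1. axis=2 (XY plane), |mask|=33  ⇒  voxels=264
  2. axis=0 (YZ plane), |mask|=35  ⇒  voxels=154
  3. axis=1 (XZ plane), |mask|=19  ⇒  voxels=46

voxel count = 46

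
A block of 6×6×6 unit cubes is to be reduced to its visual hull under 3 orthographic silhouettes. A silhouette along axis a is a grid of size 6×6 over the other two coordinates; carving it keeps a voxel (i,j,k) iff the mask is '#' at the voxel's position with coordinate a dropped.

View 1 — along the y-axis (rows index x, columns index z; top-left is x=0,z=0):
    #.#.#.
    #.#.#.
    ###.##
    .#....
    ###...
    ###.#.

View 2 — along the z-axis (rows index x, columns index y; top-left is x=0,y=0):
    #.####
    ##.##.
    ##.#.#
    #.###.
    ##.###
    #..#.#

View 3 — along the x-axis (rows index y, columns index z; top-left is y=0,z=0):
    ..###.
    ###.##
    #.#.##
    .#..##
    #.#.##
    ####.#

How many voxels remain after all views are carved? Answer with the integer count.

initial block: 6^3 = 216
carve view 1 (along y, XZ-mask fill 19/36): 114 voxels remain
carve view 2 (along z, XY-mask fill 25/36): 78 voxels remain
carve view 3 (along x, YZ-mask fill 24/36): 52 voxels remain

|visual hull| = 52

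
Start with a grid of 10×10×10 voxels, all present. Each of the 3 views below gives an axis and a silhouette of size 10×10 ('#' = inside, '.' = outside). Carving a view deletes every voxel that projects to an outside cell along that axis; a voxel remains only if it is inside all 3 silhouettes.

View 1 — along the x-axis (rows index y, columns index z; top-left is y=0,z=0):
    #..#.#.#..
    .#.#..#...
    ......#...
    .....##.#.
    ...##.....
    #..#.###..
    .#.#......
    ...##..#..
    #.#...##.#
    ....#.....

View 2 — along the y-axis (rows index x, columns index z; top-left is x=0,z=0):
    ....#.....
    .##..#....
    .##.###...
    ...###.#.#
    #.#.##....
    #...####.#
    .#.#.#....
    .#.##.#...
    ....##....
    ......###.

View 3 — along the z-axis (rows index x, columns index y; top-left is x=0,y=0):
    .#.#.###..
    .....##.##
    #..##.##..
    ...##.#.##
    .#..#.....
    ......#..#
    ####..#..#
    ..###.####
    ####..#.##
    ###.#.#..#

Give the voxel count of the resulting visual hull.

voxel count = 42

full grid |V| = 1000
[1] x-view keeps 29 columns → grid now 290
[2] y-view keeps 36 columns → grid now 112
[3] z-view keeps 49 columns → grid now 42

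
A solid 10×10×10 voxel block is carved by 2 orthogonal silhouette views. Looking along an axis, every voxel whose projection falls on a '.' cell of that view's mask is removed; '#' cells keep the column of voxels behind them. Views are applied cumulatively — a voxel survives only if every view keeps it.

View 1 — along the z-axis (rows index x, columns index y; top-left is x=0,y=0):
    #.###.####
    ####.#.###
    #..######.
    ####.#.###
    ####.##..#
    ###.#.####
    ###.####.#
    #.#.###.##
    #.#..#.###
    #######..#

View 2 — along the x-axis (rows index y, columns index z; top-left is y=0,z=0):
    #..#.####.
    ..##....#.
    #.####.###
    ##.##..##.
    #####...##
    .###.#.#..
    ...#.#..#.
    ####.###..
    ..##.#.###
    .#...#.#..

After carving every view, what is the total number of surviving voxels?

407 voxels

start: 10×10×10 = 1000 voxels
  1. axis=2 (XY plane), |mask|=75  ⇒  voxels=750
  2. axis=0 (YZ plane), |mask|=54  ⇒  voxels=407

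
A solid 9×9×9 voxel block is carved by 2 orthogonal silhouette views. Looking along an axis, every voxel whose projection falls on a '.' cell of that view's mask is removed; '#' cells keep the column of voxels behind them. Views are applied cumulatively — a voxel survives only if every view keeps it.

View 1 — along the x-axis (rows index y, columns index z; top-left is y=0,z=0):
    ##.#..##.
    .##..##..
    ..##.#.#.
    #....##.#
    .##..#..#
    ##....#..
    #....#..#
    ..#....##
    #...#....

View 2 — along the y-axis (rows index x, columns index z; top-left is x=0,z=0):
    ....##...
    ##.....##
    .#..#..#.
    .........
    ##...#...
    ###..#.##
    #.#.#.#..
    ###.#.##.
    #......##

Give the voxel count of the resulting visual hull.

initial block: 9^3 = 729
[1] x-view keeps 32 columns → grid now 288
[2] y-view keeps 31 columns → grid now 116

voxel count = 116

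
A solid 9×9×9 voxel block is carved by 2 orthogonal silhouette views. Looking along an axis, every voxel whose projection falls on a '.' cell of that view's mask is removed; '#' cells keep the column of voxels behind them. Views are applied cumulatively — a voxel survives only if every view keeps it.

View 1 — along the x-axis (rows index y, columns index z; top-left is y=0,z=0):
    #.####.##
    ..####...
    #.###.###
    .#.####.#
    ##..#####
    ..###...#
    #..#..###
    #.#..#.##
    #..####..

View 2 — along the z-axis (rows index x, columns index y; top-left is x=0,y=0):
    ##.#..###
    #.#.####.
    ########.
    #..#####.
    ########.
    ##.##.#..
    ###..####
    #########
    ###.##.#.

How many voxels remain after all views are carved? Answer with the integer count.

|visual hull| = 341

initial block: 9^3 = 729
V1 x: intersect with YZ mask (50 set) -- 450 left
V2 z: intersect with XY mask (61 set) -- 341 left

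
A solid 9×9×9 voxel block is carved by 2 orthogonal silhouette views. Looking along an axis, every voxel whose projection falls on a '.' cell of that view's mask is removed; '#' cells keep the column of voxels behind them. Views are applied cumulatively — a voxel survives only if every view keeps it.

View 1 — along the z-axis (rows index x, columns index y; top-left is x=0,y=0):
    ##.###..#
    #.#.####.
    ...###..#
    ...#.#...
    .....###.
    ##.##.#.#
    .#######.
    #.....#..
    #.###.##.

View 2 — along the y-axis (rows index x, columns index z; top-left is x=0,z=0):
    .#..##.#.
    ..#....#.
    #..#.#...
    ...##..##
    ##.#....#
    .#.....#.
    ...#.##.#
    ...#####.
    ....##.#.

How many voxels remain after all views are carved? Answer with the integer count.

before carving: 729 voxels (9×9×9)
[1] z-view keeps 42 columns → grid now 378
[2] y-view keeps 31 columns → grid now 136

remaining voxels: 136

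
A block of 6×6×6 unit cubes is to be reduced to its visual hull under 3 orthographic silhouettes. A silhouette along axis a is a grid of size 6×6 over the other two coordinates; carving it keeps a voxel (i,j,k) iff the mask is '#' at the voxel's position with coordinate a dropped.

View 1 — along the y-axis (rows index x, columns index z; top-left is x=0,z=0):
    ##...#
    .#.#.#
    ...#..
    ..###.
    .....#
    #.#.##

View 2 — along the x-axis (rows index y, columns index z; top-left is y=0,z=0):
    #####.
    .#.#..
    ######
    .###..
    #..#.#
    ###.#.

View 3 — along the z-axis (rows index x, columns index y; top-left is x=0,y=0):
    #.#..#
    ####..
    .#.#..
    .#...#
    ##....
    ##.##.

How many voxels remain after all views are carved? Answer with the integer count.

initial block: 6^3 = 216
  1. axis=1 (XZ plane), |mask|=15  ⇒  voxels=90
  2. axis=0 (YZ plane), |mask|=23  ⇒  voxels=55
  3. axis=2 (XY plane), |mask|=17  ⇒  voxels=27

|visual hull| = 27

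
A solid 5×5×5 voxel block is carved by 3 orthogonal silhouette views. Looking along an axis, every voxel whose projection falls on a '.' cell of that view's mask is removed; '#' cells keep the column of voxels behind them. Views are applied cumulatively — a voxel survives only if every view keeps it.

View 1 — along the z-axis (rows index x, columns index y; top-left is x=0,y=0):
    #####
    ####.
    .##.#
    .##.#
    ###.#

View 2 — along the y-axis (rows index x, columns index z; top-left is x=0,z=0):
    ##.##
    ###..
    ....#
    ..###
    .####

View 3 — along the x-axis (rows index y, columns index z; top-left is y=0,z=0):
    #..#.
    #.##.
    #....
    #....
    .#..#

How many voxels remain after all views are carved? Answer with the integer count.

remaining voxels: 22

full grid |V| = 125
carve view 1 (along z, XY-mask fill 19/25): 95 voxels remain
carve view 2 (along y, XZ-mask fill 15/25): 60 voxels remain
carve view 3 (along x, YZ-mask fill 9/25): 22 voxels remain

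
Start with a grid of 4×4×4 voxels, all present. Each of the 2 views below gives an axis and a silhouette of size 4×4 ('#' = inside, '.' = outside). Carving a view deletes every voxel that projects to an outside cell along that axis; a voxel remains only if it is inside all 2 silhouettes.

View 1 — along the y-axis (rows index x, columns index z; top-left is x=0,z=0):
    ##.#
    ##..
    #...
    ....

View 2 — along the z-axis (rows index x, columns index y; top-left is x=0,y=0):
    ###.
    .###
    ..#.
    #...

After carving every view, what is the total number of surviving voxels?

before carving: 64 voxels (4×4×4)
after view 1 [y-axis, 6 of 16 cells solid] → remaining = 24
after view 2 [z-axis, 8 of 16 cells solid] → remaining = 16

remaining voxels: 16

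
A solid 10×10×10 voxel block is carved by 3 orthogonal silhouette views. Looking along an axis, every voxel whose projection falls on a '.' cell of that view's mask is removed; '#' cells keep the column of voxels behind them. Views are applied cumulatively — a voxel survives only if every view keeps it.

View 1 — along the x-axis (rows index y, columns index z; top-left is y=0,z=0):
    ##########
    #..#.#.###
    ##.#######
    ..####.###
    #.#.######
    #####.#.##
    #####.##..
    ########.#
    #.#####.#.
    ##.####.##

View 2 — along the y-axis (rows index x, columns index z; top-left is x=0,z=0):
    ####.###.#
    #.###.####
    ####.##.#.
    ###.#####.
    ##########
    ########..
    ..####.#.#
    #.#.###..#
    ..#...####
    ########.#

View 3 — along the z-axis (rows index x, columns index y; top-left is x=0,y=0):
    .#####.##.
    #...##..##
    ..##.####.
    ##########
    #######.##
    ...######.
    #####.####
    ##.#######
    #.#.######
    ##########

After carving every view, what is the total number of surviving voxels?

initial block: 10^3 = 1000
after view 1 [x-axis, 79 of 100 cells solid] → remaining = 790
after view 2 [y-axis, 75 of 100 cells solid] → remaining = 592
after view 3 [z-axis, 79 of 100 cells solid] → remaining = 469

|visual hull| = 469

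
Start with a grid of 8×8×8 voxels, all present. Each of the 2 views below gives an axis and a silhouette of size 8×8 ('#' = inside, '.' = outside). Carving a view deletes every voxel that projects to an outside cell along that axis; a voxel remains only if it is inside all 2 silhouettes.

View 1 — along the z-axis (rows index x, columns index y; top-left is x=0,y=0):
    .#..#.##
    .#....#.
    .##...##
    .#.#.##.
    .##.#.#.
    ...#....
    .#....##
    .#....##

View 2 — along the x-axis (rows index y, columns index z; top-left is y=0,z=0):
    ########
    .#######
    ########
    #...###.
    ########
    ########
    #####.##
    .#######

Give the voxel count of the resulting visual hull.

174 voxels

initial block: 8^3 = 512
V1 z: intersect with XY mask (25 set) -- 200 left
V2 x: intersect with YZ mask (57 set) -- 174 left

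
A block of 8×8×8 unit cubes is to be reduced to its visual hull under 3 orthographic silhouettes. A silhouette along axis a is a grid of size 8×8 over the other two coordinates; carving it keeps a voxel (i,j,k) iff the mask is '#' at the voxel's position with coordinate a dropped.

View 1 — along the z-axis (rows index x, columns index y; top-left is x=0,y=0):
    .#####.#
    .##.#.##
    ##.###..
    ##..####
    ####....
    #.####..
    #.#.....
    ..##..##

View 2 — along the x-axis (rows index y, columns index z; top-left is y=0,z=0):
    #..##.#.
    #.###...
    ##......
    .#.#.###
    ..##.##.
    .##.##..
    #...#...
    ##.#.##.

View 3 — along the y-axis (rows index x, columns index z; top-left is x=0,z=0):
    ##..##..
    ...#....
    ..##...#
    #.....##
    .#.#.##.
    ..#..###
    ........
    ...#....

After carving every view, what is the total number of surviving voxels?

full grid |V| = 512
V1 z: intersect with XY mask (37 set) -- 296 left
V2 x: intersect with YZ mask (30 set) -- 139 left
V3 y: intersect with XZ mask (20 set) -- 50 left

voxel count = 50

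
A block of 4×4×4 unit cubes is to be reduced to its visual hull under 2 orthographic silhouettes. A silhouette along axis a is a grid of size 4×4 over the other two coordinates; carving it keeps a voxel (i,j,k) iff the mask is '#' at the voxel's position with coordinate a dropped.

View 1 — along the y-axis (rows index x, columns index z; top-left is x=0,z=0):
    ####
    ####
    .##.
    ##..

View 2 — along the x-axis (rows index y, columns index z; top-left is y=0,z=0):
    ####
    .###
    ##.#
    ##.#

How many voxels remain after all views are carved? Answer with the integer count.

start: 4×4×4 = 64 voxels
V1 y: intersect with XZ mask (12 set) -- 48 left
V2 x: intersect with YZ mask (13 set) -- 39 left

remaining voxels: 39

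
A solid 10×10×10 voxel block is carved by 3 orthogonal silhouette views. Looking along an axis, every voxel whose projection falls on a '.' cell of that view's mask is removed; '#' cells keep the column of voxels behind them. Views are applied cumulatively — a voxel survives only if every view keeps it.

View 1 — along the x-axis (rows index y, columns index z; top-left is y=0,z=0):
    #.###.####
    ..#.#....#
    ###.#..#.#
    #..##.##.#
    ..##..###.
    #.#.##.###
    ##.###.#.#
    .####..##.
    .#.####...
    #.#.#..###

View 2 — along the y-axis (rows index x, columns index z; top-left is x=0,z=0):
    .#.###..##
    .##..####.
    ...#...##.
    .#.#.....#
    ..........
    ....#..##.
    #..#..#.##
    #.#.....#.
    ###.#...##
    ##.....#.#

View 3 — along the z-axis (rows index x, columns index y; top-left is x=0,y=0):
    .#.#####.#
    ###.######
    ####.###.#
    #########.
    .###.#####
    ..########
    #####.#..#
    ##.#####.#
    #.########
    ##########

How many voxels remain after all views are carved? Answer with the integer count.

remaining voxels: 198

full grid |V| = 1000
V1 x: intersect with YZ mask (59 set) -- 590 left
V2 y: intersect with XZ mask (39 set) -- 232 left
V3 z: intersect with XY mask (83 set) -- 198 left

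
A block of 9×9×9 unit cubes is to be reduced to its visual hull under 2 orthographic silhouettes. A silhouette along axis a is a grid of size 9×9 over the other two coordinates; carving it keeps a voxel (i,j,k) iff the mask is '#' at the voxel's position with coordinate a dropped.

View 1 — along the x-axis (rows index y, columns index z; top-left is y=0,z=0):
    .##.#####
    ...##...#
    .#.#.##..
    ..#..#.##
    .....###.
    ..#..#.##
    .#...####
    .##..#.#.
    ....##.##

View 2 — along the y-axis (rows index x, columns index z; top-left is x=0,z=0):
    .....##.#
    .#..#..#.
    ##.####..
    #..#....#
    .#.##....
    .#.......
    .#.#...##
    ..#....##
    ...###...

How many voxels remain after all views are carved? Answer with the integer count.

before carving: 729 voxels (9×9×9)
V1 x: intersect with YZ mask (38 set) -- 342 left
V2 y: intersect with XZ mask (29 set) -- 123 left

remaining voxels: 123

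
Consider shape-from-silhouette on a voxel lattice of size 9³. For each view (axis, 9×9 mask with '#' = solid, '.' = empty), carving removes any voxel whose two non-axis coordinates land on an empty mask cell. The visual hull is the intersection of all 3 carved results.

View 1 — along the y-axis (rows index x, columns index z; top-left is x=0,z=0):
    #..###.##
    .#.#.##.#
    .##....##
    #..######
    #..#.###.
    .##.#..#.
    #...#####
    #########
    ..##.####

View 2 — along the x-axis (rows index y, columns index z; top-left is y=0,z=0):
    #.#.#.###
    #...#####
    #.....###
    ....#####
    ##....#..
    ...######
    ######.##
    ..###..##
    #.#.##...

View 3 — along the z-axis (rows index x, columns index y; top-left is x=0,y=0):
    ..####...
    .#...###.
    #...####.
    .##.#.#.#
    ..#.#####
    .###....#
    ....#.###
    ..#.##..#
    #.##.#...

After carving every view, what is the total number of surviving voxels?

initial block: 9^3 = 729
V1 y: intersect with XZ mask (52 set) -- 468 left
V2 x: intersect with YZ mask (47 set) -- 283 left
V3 z: intersect with XY mask (40 set) -- 130 left

remaining voxels: 130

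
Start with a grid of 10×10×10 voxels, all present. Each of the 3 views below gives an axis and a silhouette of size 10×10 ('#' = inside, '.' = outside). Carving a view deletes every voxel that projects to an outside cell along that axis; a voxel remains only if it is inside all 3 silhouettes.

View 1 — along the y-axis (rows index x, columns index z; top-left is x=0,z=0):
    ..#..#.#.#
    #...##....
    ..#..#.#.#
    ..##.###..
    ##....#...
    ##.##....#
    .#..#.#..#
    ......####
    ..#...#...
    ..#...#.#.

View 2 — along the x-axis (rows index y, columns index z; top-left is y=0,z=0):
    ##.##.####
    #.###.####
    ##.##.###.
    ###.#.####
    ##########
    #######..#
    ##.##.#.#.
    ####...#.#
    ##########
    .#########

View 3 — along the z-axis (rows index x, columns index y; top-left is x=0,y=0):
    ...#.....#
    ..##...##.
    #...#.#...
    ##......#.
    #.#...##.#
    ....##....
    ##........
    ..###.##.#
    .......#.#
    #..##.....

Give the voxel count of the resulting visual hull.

start: 10×10×10 = 1000 voxels
[1] y-view keeps 37 columns → grid now 370
[2] x-view keeps 80 columns → grid now 292
[3] z-view keeps 32 columns → grid now 93

93 voxels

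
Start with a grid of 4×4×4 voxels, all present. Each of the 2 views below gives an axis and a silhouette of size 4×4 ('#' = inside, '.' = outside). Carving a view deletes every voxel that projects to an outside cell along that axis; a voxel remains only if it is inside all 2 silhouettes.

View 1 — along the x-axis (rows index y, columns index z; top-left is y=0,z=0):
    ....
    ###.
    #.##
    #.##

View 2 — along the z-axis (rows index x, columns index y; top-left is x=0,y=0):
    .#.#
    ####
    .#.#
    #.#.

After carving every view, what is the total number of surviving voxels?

voxel count = 24

before carving: 64 voxels (4×4×4)
  1. axis=0 (YZ plane), |mask|=9  ⇒  voxels=36
  2. axis=2 (XY plane), |mask|=10  ⇒  voxels=24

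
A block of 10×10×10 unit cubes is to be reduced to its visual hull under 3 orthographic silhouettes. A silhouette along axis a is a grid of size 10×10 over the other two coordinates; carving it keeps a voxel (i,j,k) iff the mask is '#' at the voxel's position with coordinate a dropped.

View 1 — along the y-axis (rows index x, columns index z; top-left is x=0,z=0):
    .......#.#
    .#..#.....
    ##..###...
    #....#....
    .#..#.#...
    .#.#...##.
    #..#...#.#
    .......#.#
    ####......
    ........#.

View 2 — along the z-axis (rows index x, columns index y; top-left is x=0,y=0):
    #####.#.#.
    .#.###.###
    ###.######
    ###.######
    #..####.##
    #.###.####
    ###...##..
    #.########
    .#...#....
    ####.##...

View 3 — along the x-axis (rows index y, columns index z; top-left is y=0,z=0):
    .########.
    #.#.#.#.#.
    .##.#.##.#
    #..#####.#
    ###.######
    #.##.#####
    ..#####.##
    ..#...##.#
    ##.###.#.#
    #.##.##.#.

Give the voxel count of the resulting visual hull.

voxel count = 121

full grid |V| = 1000
V1 y: intersect with XZ mask (29 set) -- 290 left
V2 z: intersect with XY mask (69 set) -- 196 left
V3 x: intersect with YZ mask (67 set) -- 121 left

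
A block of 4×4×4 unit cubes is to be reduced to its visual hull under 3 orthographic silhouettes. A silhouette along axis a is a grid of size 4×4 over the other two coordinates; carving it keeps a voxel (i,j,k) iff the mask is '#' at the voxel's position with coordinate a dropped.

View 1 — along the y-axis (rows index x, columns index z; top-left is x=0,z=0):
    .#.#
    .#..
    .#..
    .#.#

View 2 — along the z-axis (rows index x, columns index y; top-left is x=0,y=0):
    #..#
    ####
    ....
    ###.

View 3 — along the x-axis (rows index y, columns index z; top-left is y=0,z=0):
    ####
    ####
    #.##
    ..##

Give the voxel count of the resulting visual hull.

voxel count = 10

full grid |V| = 64
[1] y-view keeps 6 columns → grid now 24
[2] z-view keeps 9 columns → grid now 14
[3] x-view keeps 13 columns → grid now 10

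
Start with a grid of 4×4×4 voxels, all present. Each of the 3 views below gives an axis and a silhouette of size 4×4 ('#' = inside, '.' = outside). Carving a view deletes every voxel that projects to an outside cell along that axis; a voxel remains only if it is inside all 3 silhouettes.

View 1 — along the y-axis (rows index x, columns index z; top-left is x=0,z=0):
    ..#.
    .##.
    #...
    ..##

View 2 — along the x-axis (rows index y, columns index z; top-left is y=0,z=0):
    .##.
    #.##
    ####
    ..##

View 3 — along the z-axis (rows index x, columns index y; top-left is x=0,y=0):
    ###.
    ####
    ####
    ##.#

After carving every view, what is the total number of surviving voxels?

initial block: 4^3 = 64
carve view 1 (along y, XZ-mask fill 6/16): 24 voxels remain
carve view 2 (along x, YZ-mask fill 11/16): 19 voxels remain
carve view 3 (along z, XY-mask fill 14/16): 16 voxels remain

|visual hull| = 16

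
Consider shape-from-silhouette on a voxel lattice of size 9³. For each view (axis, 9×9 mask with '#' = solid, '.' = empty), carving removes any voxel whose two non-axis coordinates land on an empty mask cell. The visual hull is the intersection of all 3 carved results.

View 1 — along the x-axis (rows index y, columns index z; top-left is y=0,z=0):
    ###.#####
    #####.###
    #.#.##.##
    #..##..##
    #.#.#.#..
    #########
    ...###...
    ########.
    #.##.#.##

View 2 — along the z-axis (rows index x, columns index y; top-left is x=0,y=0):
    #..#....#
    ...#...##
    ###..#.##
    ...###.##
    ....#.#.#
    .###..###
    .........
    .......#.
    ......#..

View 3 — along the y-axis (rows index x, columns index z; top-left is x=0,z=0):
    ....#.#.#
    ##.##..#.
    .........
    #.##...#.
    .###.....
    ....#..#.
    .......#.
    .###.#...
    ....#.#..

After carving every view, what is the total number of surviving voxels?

start: 9×9×9 = 729 voxels
carve view 1 (along x, YZ-mask fill 57/81): 513 voxels remain
carve view 2 (along z, XY-mask fill 28/81): 175 voxels remain
carve view 3 (along y, XZ-mask fill 24/81): 54 voxels remain

|visual hull| = 54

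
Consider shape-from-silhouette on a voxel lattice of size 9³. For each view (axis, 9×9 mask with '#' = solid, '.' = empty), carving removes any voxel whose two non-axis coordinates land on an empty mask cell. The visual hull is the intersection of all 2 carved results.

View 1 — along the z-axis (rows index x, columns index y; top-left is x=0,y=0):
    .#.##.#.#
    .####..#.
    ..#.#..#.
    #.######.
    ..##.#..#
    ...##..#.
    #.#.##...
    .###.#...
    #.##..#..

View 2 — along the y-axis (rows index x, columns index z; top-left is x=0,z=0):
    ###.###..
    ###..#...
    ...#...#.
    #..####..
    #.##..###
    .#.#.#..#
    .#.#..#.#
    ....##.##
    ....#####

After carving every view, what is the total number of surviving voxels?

voxel count = 179

start: 9×9×9 = 729 voxels
[1] z-view keeps 39 columns → grid now 351
[2] y-view keeps 40 columns → grid now 179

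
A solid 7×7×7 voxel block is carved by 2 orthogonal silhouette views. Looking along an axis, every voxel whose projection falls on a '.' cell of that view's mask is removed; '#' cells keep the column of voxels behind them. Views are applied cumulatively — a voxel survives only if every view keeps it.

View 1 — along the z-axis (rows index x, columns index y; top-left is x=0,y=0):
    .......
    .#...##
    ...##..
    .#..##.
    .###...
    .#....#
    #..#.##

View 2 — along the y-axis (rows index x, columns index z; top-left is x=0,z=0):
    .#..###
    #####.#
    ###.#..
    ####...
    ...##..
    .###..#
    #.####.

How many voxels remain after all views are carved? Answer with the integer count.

full grid |V| = 343
step 1: project along z, AND mask (17/49) → |grid| = 119
step 2: project along y, AND mask (29/49) → |grid| = 72

72 voxels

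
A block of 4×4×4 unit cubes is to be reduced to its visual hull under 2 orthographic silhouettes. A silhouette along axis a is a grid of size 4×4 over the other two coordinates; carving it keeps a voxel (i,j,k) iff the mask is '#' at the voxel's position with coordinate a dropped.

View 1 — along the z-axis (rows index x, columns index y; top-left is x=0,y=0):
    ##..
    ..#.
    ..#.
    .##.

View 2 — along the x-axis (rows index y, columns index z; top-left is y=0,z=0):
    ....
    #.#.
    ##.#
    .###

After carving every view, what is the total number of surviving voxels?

|visual hull| = 13

before carving: 64 voxels (4×4×4)
step 1: project along z, AND mask (6/16) → |grid| = 24
step 2: project along x, AND mask (8/16) → |grid| = 13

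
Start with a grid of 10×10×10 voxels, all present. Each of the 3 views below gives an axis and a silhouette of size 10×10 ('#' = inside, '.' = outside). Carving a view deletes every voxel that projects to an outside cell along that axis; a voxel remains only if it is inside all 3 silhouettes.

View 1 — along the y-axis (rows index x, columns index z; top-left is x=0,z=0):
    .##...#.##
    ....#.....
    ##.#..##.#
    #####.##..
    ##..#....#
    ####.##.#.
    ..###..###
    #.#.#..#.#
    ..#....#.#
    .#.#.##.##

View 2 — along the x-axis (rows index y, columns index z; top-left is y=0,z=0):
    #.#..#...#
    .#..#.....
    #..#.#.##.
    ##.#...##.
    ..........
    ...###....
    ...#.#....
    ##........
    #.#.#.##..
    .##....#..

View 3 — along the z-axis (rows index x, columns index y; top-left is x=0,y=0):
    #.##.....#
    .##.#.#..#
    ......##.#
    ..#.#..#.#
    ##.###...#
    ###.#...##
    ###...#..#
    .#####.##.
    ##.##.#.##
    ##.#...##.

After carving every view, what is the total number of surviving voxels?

voxel count = 77

full grid |V| = 1000
carve view 1 (along y, XZ-mask fill 50/100): 500 voxels remain
carve view 2 (along x, YZ-mask fill 31/100): 150 voxels remain
carve view 3 (along z, XY-mask fill 52/100): 77 voxels remain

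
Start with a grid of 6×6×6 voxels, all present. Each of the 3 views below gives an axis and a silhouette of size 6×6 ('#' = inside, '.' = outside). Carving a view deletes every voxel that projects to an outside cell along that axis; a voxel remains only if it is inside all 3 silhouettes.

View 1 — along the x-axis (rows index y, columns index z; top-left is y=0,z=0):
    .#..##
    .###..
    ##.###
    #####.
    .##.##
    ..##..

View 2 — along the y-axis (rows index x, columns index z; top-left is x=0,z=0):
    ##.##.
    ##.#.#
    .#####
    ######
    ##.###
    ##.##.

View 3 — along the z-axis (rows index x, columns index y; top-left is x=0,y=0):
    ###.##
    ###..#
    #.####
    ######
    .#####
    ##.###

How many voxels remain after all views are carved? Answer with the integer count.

initial block: 6^3 = 216
[1] x-view keeps 22 columns → grid now 132
[2] y-view keeps 28 columns → grid now 104
[3] z-view keeps 30 columns → grid now 85

|visual hull| = 85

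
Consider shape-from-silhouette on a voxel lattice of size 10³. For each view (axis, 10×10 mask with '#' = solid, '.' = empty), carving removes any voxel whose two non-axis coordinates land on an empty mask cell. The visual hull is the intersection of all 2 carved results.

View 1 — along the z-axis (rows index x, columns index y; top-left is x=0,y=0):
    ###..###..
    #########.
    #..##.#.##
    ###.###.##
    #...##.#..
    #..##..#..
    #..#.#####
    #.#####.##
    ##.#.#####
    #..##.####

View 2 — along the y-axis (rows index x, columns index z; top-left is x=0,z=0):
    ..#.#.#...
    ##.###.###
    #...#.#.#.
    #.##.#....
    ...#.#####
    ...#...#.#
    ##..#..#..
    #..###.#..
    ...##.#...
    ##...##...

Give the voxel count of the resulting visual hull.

remaining voxels: 302

initial block: 10^3 = 1000
after view 1 [z-axis, 67 of 100 cells solid] → remaining = 670
after view 2 [y-axis, 44 of 100 cells solid] → remaining = 302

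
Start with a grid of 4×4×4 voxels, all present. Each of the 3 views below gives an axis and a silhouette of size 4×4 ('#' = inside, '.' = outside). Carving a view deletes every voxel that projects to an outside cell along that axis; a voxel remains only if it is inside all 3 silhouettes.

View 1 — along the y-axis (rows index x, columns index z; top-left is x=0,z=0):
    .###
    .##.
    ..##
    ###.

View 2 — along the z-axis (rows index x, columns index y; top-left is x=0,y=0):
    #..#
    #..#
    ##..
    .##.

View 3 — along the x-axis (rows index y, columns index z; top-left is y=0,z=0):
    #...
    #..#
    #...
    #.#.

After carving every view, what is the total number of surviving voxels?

full grid |V| = 64
step 1: project along y, AND mask (10/16) → |grid| = 40
step 2: project along z, AND mask (8/16) → |grid| = 20
step 3: project along x, AND mask (6/16) → |grid| = 5

voxel count = 5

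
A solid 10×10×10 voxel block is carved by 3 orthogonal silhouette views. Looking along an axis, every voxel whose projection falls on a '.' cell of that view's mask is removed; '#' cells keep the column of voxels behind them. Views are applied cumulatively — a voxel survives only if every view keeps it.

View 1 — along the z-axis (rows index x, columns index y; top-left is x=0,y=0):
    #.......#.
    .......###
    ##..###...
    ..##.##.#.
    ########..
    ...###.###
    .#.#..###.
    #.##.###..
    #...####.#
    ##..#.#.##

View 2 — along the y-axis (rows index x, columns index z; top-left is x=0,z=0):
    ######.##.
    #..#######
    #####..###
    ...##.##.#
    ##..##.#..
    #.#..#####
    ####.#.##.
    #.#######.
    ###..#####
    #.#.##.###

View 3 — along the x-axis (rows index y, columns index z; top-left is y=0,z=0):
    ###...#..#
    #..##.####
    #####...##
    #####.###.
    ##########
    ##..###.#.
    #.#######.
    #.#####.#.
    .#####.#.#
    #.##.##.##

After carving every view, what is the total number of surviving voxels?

start: 10×10×10 = 1000 voxels
[1] z-view keeps 52 columns → grid now 520
[2] y-view keeps 71 columns → grid now 360
[3] x-view keeps 72 columns → grid now 257

257 voxels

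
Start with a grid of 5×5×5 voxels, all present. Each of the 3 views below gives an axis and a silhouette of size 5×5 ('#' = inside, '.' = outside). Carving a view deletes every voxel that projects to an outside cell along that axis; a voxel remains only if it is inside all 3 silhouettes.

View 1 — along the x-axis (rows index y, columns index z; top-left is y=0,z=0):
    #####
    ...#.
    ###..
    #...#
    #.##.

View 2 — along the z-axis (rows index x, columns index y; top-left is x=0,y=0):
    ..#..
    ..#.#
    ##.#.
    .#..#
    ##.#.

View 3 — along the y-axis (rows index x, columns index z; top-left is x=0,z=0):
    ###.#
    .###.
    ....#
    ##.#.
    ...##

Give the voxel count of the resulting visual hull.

voxel count = 16

initial block: 5^3 = 125
carve view 1 (along x, YZ-mask fill 14/25): 70 voxels remain
carve view 2 (along z, XY-mask fill 11/25): 29 voxels remain
carve view 3 (along y, XZ-mask fill 13/25): 16 voxels remain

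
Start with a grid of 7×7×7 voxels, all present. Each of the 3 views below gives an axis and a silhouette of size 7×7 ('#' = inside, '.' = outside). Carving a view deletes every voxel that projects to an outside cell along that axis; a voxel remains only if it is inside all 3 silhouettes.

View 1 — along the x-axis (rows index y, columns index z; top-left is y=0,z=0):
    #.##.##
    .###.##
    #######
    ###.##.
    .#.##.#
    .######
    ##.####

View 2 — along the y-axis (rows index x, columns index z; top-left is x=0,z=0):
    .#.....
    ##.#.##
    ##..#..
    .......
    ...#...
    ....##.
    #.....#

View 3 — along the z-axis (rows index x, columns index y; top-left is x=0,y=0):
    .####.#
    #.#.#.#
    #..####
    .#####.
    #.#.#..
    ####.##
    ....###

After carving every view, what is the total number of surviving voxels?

50 voxels

before carving: 343 voxels (7×7×7)
[1] x-view keeps 38 columns → grid now 266
[2] y-view keeps 14 columns → grid now 76
[3] z-view keeps 31 columns → grid now 50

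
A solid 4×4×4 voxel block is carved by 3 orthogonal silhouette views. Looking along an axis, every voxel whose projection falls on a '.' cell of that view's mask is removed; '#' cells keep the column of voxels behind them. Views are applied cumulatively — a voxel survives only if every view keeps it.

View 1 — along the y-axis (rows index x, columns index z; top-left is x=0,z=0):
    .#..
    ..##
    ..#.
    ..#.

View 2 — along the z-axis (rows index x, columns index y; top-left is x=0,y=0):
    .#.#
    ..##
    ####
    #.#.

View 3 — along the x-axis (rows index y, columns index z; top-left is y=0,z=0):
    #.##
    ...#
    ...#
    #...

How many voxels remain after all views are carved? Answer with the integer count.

full grid |V| = 64
V1 y: intersect with XZ mask (5 set) -- 20 left
V2 z: intersect with XY mask (10 set) -- 12 left
V3 x: intersect with YZ mask (6 set) -- 3 left

voxel count = 3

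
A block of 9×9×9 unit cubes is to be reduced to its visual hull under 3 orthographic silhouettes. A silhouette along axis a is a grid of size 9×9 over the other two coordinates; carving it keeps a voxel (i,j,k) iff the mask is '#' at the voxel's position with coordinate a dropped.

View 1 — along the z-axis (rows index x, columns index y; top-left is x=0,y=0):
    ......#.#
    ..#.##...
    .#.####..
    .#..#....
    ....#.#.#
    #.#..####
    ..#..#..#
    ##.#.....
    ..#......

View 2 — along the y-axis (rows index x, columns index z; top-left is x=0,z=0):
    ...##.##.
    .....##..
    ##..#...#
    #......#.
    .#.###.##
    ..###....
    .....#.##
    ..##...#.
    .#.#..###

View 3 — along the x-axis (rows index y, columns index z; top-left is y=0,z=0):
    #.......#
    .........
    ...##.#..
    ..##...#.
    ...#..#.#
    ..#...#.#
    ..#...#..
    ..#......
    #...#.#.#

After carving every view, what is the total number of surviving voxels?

before carving: 729 voxels (9×9×9)
V1 z: intersect with XY mask (28 set) -- 252 left
V2 y: intersect with XZ mask (32 set) -- 97 left
V3 x: intersect with YZ mask (21 set) -- 25 left

|visual hull| = 25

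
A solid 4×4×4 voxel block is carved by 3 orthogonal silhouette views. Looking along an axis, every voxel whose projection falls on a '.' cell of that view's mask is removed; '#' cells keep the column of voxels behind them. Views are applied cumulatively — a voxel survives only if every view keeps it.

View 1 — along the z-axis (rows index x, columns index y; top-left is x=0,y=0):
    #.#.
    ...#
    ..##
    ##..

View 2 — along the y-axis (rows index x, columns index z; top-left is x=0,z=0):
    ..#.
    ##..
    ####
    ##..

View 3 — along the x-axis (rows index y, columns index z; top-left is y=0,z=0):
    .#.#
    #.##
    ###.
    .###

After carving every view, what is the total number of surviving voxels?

remaining voxels: 10

initial block: 4^3 = 64
V1 z: intersect with XY mask (7 set) -- 28 left
V2 y: intersect with XZ mask (9 set) -- 16 left
V3 x: intersect with YZ mask (11 set) -- 10 left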